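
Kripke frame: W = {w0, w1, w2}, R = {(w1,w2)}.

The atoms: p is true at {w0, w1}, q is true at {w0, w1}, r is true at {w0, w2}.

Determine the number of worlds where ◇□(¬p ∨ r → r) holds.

w0: no successors, so ◇□(¬p ∨ r → r) fails. ✗
w1: successors {w2}; □(¬p ∨ r → r) there: w2:T. ✓
w2: no successors, so ◇□(¬p ∨ r → r) fails. ✗
Satisfying worlds: {w1}.

1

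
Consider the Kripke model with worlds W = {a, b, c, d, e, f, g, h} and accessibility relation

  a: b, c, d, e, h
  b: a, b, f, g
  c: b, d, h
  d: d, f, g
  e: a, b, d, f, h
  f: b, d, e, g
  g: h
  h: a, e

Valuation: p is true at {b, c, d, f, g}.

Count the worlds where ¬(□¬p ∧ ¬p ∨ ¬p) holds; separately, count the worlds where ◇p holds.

For ¬(□¬p ∧ ¬p ∨ ¬p):
a: □¬p ∧ ¬p ∨ ¬p is T. ✗
b: □¬p ∧ ¬p ∨ ¬p is F. ✓
c: □¬p ∧ ¬p ∨ ¬p is F. ✓
d: □¬p ∧ ¬p ∨ ¬p is F. ✓
e: □¬p ∧ ¬p ∨ ¬p is T. ✗
f: □¬p ∧ ¬p ∨ ¬p is F. ✓
g: □¬p ∧ ¬p ∨ ¬p is F. ✓
h: □¬p ∧ ¬p ∨ ¬p is T. ✗
— 5 worlds.
For ◇p:
a: successors {b, c, d, e, h}; p there: b:T, c:T, d:T, e:F, h:F. ✓
b: successors {a, b, f, g}; p there: a:F, b:T, f:T, g:T. ✓
c: successors {b, d, h}; p there: b:T, d:T, h:F. ✓
d: successors {d, f, g}; p there: d:T, f:T, g:T. ✓
e: successors {a, b, d, f, h}; p there: a:F, b:T, d:T, f:T, h:F. ✓
f: successors {b, d, e, g}; p there: b:T, d:T, e:F, g:T. ✓
g: successors {h}; p there: h:F. ✗
h: successors {a, e}; p there: a:F, e:F. ✗
— 6 worlds.

5 and 6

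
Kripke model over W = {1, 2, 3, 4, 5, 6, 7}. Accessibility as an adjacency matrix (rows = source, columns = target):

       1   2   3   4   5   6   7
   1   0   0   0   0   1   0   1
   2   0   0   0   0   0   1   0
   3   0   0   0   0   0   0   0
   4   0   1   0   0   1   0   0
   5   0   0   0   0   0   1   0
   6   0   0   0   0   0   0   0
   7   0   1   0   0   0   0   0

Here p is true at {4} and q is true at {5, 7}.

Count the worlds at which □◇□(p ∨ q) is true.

1: successors {5, 7}; ◇□(p ∨ q) there: 5:T, 7:F. ✗
2: successors {6}; ◇□(p ∨ q) there: 6:F. ✗
3: no successors, so □◇□(p ∨ q) holds vacuously. ✓
4: successors {2, 5}; ◇□(p ∨ q) there: 2:T, 5:T. ✓
5: successors {6}; ◇□(p ∨ q) there: 6:F. ✗
6: no successors, so □◇□(p ∨ q) holds vacuously. ✓
7: successors {2}; ◇□(p ∨ q) there: 2:T. ✓
Satisfying worlds: {3, 4, 6, 7}.

4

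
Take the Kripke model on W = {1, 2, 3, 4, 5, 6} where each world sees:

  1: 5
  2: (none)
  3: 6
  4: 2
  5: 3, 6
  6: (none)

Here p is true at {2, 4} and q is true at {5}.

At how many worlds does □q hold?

1: successors {5}; q there: 5:T. ✓
2: no successors, so □q holds vacuously. ✓
3: successors {6}; q there: 6:F. ✗
4: successors {2}; q there: 2:F. ✗
5: successors {3, 6}; q there: 3:F, 6:F. ✗
6: no successors, so □q holds vacuously. ✓
Satisfying worlds: {1, 2, 6}.

3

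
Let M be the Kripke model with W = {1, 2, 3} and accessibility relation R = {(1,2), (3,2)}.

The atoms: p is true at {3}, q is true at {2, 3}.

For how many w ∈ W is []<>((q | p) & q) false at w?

1: successors {2}; <>((q | p) & q) there: 2:F. ✗
2: no successors, so []<>((q | p) & q) holds vacuously. ✓
3: successors {2}; <>((q | p) & q) there: 2:F. ✗
Satisfying worlds: {2}.
So []<>((q | p) & q) fails at the other 2 worlds.

2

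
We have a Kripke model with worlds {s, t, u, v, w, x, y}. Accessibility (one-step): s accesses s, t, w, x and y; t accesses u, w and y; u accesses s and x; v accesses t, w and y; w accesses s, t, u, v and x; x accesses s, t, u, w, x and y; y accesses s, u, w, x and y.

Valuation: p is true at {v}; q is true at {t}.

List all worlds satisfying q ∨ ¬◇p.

s: q is F, ¬◇p is T. ✓
t: q is T, ¬◇p is T. ✓
u: q is F, ¬◇p is T. ✓
v: q is F, ¬◇p is T. ✓
w: q is F, ¬◇p is F. ✗
x: q is F, ¬◇p is T. ✓
y: q is F, ¬◇p is T. ✓

{s, t, u, v, x, y}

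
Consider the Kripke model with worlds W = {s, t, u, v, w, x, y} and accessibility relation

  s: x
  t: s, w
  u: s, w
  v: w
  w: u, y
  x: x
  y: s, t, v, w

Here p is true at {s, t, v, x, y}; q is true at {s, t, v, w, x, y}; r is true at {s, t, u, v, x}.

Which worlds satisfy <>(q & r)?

{s, t, u, x, y}

s: successors {x}; q & r there: x:T. ✓
t: successors {s, w}; q & r there: s:T, w:F. ✓
u: successors {s, w}; q & r there: s:T, w:F. ✓
v: successors {w}; q & r there: w:F. ✗
w: successors {u, y}; q & r there: u:F, y:F. ✗
x: successors {x}; q & r there: x:T. ✓
y: successors {s, t, v, w}; q & r there: s:T, t:T, v:T, w:F. ✓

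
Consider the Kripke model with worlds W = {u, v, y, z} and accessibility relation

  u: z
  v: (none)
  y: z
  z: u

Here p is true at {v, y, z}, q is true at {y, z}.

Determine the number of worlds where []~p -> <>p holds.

u: []~p is F, <>p is T. ✓
v: []~p is T, <>p is F. ✗
y: []~p is F, <>p is T. ✓
z: []~p is T, <>p is F. ✗
Satisfying worlds: {u, y}.

2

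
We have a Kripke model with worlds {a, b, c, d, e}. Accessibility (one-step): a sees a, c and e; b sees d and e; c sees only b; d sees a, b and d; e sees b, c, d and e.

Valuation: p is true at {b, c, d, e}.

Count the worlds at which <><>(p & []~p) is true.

a: successors {a, c, e}; <>(p & []~p) there: a:F, c:F, e:F. ✗
b: successors {d, e}; <>(p & []~p) there: d:F, e:F. ✗
c: successors {b}; <>(p & []~p) there: b:F. ✗
d: successors {a, b, d}; <>(p & []~p) there: a:F, b:F, d:F. ✗
e: successors {b, c, d, e}; <>(p & []~p) there: b:F, c:F, d:F, e:F. ✗
Satisfying worlds: ∅.

0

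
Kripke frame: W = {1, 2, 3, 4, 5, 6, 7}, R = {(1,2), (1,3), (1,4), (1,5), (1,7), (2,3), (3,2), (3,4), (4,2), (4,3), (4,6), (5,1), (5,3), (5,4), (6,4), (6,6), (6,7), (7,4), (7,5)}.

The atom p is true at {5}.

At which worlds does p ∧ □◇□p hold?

∅

1: p is F, □◇□p is F. ✗
2: p is F, □◇□p is F. ✗
3: p is F, □◇□p is F. ✗
4: p is F, □◇□p is F. ✗
5: p is T, □◇□p is F. ✗
6: p is F, □◇□p is F. ✗
7: p is F, □◇□p is F. ✗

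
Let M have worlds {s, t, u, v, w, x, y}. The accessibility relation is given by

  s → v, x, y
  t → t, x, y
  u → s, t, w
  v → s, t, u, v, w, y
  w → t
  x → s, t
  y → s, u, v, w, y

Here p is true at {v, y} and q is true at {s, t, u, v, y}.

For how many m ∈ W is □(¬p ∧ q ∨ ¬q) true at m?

3

s: successors {v, x, y}; ¬p ∧ q ∨ ¬q there: v:F, x:T, y:F. ✗
t: successors {t, x, y}; ¬p ∧ q ∨ ¬q there: t:T, x:T, y:F. ✗
u: successors {s, t, w}; ¬p ∧ q ∨ ¬q there: s:T, t:T, w:T. ✓
v: successors {s, t, u, v, w, y}; ¬p ∧ q ∨ ¬q there: s:T, t:T, u:T, v:F, w:T, y:F. ✗
w: successors {t}; ¬p ∧ q ∨ ¬q there: t:T. ✓
x: successors {s, t}; ¬p ∧ q ∨ ¬q there: s:T, t:T. ✓
y: successors {s, u, v, w, y}; ¬p ∧ q ∨ ¬q there: s:T, u:T, v:F, w:T, y:F. ✗
Satisfying worlds: {u, w, x}.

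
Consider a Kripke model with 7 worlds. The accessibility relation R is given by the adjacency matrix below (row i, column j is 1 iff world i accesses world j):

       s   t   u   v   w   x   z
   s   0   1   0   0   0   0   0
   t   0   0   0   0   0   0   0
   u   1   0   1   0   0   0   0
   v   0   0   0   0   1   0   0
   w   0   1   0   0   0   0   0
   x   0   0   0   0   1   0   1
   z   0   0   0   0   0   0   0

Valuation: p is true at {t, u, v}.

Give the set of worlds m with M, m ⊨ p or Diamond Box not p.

{s, t, u, v, w, x}

s: p is F, Diamond Box not p is T. ✓
t: p is T, Diamond Box not p is F. ✓
u: p is T, Diamond Box not p is F. ✓
v: p is T, Diamond Box not p is F. ✓
w: p is F, Diamond Box not p is T. ✓
x: p is F, Diamond Box not p is T. ✓
z: p is F, Diamond Box not p is F. ✗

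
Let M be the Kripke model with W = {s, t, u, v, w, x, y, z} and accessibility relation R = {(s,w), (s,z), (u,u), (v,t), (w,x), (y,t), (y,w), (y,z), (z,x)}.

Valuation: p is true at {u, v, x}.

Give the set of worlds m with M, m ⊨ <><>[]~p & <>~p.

s: <><>[]~p is T, <>~p is T. ✓
t: <><>[]~p is F, <>~p is F. ✗
u: <><>[]~p is F, <>~p is F. ✗
v: <><>[]~p is F, <>~p is T. ✗
w: <><>[]~p is F, <>~p is F. ✗
x: <><>[]~p is F, <>~p is F. ✗
y: <><>[]~p is T, <>~p is T. ✓
z: <><>[]~p is F, <>~p is F. ✗

{s, y}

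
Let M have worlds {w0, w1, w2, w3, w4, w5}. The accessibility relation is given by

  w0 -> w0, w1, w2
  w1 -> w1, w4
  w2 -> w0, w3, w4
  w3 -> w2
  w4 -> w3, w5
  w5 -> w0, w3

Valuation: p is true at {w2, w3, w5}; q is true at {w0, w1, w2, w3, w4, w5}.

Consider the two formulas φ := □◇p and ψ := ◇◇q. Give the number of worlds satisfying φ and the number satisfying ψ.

For □◇p:
w0: successors {w0, w1, w2}; ◇p there: w0:T, w1:F, w2:T. ✗
w1: successors {w1, w4}; ◇p there: w1:F, w4:T. ✗
w2: successors {w0, w3, w4}; ◇p there: w0:T, w3:T, w4:T. ✓
w3: successors {w2}; ◇p there: w2:T. ✓
w4: successors {w3, w5}; ◇p there: w3:T, w5:T. ✓
w5: successors {w0, w3}; ◇p there: w0:T, w3:T. ✓
— 4 worlds.
For ◇◇q:
w0: successors {w0, w1, w2}; ◇q there: w0:T, w1:T, w2:T. ✓
w1: successors {w1, w4}; ◇q there: w1:T, w4:T. ✓
w2: successors {w0, w3, w4}; ◇q there: w0:T, w3:T, w4:T. ✓
w3: successors {w2}; ◇q there: w2:T. ✓
w4: successors {w3, w5}; ◇q there: w3:T, w5:T. ✓
w5: successors {w0, w3}; ◇q there: w0:T, w3:T. ✓
— 6 worlds.

4 and 6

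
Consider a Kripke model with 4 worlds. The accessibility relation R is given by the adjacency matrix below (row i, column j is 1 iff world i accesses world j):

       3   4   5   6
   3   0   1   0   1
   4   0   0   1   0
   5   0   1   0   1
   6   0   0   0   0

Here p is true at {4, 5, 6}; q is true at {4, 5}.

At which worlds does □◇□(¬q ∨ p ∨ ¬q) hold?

3: successors {4, 6}; ◇□(¬q ∨ p ∨ ¬q) there: 4:T, 6:F. ✗
4: successors {5}; ◇□(¬q ∨ p ∨ ¬q) there: 5:T. ✓
5: successors {4, 6}; ◇□(¬q ∨ p ∨ ¬q) there: 4:T, 6:F. ✗
6: no successors, so □◇□(¬q ∨ p ∨ ¬q) holds vacuously. ✓

{4, 6}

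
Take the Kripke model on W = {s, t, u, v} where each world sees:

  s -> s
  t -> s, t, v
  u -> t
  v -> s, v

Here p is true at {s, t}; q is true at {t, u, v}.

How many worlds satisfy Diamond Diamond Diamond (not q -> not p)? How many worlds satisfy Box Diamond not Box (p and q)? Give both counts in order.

For Diamond Diamond Diamond (not q -> not p):
s: successors {s}; Diamond Diamond (not q -> not p) there: s:F. ✗
t: successors {s, t, v}; Diamond Diamond (not q -> not p) there: s:F, t:T, v:T. ✓
u: successors {t}; Diamond Diamond (not q -> not p) there: t:T. ✓
v: successors {s, v}; Diamond Diamond (not q -> not p) there: s:F, v:T. ✓
— 3 worlds.
For Box Diamond not Box (p and q):
s: successors {s}; Diamond not Box (p and q) there: s:T. ✓
t: successors {s, t, v}; Diamond not Box (p and q) there: s:T, t:T, v:T. ✓
u: successors {t}; Diamond not Box (p and q) there: t:T. ✓
v: successors {s, v}; Diamond not Box (p and q) there: s:T, v:T. ✓
— 4 worlds.

3 and 4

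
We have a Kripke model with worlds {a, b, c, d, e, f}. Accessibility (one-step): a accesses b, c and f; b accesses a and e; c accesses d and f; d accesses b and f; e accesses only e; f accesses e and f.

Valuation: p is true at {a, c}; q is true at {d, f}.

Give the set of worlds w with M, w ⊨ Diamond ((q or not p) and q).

a: successors {b, c, f}; (q or not p) and q there: b:F, c:F, f:T. ✓
b: successors {a, e}; (q or not p) and q there: a:F, e:F. ✗
c: successors {d, f}; (q or not p) and q there: d:T, f:T. ✓
d: successors {b, f}; (q or not p) and q there: b:F, f:T. ✓
e: successors {e}; (q or not p) and q there: e:F. ✗
f: successors {e, f}; (q or not p) and q there: e:F, f:T. ✓

{a, c, d, f}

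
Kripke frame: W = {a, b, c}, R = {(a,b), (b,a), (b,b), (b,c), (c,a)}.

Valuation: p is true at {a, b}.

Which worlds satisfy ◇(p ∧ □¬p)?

∅

a: successors {b}; p ∧ □¬p there: b:F. ✗
b: successors {a, b, c}; p ∧ □¬p there: a:F, b:F, c:F. ✗
c: successors {a}; p ∧ □¬p there: a:F. ✗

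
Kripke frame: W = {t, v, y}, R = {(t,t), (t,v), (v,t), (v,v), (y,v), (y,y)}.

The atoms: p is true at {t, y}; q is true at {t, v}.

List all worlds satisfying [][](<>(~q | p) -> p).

∅

t: successors {t, v}; [](<>(~q | p) -> p) there: t:F, v:F. ✗
v: successors {t, v}; [](<>(~q | p) -> p) there: t:F, v:F. ✗
y: successors {v, y}; [](<>(~q | p) -> p) there: v:F, y:F. ✗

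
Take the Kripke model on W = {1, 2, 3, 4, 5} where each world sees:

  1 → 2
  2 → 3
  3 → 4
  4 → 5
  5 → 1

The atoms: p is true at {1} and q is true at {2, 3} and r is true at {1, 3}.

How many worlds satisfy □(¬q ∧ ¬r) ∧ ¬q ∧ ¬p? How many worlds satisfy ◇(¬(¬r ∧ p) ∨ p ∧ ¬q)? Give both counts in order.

1 and 5

For □(¬q ∧ ¬r) ∧ ¬q ∧ ¬p:
1: □(¬q ∧ ¬r) is F, ¬q ∧ ¬p is F. ✗
2: □(¬q ∧ ¬r) is F, ¬q ∧ ¬p is F. ✗
3: □(¬q ∧ ¬r) is T, ¬q ∧ ¬p is F. ✗
4: □(¬q ∧ ¬r) is T, ¬q ∧ ¬p is T. ✓
5: □(¬q ∧ ¬r) is F, ¬q ∧ ¬p is T. ✗
— 1 world.
For ◇(¬(¬r ∧ p) ∨ p ∧ ¬q):
1: successors {2}; ¬(¬r ∧ p) ∨ p ∧ ¬q there: 2:T. ✓
2: successors {3}; ¬(¬r ∧ p) ∨ p ∧ ¬q there: 3:T. ✓
3: successors {4}; ¬(¬r ∧ p) ∨ p ∧ ¬q there: 4:T. ✓
4: successors {5}; ¬(¬r ∧ p) ∨ p ∧ ¬q there: 5:T. ✓
5: successors {1}; ¬(¬r ∧ p) ∨ p ∧ ¬q there: 1:T. ✓
— 5 worlds.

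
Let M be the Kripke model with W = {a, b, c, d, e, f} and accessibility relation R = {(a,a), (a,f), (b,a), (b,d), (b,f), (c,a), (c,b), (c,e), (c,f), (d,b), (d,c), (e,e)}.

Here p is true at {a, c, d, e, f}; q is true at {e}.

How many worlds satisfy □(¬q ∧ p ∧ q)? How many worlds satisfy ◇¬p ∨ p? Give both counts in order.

For □(¬q ∧ p ∧ q):
a: successors {a, f}; ¬q ∧ p ∧ q there: a:F, f:F. ✗
b: successors {a, d, f}; ¬q ∧ p ∧ q there: a:F, d:F, f:F. ✗
c: successors {a, b, e, f}; ¬q ∧ p ∧ q there: a:F, b:F, e:F, f:F. ✗
d: successors {b, c}; ¬q ∧ p ∧ q there: b:F, c:F. ✗
e: successors {e}; ¬q ∧ p ∧ q there: e:F. ✗
f: no successors, so □(¬q ∧ p ∧ q) holds vacuously. ✓
— 1 world.
For ◇¬p ∨ p:
a: ◇¬p is F, p is T. ✓
b: ◇¬p is F, p is F. ✗
c: ◇¬p is T, p is T. ✓
d: ◇¬p is T, p is T. ✓
e: ◇¬p is F, p is T. ✓
f: ◇¬p is F, p is T. ✓
— 5 worlds.

1 and 5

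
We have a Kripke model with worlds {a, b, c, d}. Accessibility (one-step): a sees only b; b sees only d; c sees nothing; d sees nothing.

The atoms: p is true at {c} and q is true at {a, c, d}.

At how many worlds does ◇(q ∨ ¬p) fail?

2

a: successors {b}; q ∨ ¬p there: b:T. ✓
b: successors {d}; q ∨ ¬p there: d:T. ✓
c: no successors, so ◇(q ∨ ¬p) fails. ✗
d: no successors, so ◇(q ∨ ¬p) fails. ✗
Satisfying worlds: {a, b}.
So ◇(q ∨ ¬p) fails at the other 2 worlds.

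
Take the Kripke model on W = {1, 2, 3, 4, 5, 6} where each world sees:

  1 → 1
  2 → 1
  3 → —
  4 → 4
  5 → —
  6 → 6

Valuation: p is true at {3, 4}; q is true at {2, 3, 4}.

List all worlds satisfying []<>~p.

1: successors {1}; <>~p there: 1:T. ✓
2: successors {1}; <>~p there: 1:T. ✓
3: no successors, so []<>~p holds vacuously. ✓
4: successors {4}; <>~p there: 4:F. ✗
5: no successors, so []<>~p holds vacuously. ✓
6: successors {6}; <>~p there: 6:T. ✓

{1, 2, 3, 5, 6}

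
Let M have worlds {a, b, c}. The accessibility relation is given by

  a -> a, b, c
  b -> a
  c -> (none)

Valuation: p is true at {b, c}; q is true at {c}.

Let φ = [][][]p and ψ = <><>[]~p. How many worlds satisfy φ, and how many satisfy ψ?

1 and 2

For [][][]p:
a: successors {a, b, c}; [][]p there: a:F, b:F, c:T. ✗
b: successors {a}; [][]p there: a:F. ✗
c: no successors, so [][][]p holds vacuously. ✓
— 1 world.
For <><>[]~p:
a: successors {a, b, c}; <>[]~p there: a:T, b:F, c:F. ✓
b: successors {a}; <>[]~p there: a:T. ✓
c: no successors, so <><>[]~p fails. ✗
— 2 worlds.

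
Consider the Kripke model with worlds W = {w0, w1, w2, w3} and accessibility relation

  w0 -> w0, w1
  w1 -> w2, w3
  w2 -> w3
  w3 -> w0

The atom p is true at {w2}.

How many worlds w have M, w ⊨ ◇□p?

0

w0: successors {w0, w1}; □p there: w0:F, w1:F. ✗
w1: successors {w2, w3}; □p there: w2:F, w3:F. ✗
w2: successors {w3}; □p there: w3:F. ✗
w3: successors {w0}; □p there: w0:F. ✗
Satisfying worlds: ∅.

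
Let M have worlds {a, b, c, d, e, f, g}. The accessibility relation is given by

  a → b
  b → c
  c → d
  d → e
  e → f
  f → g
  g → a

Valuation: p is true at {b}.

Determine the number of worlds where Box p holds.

a: successors {b}; p there: b:T. ✓
b: successors {c}; p there: c:F. ✗
c: successors {d}; p there: d:F. ✗
d: successors {e}; p there: e:F. ✗
e: successors {f}; p there: f:F. ✗
f: successors {g}; p there: g:F. ✗
g: successors {a}; p there: a:F. ✗
Satisfying worlds: {a}.

1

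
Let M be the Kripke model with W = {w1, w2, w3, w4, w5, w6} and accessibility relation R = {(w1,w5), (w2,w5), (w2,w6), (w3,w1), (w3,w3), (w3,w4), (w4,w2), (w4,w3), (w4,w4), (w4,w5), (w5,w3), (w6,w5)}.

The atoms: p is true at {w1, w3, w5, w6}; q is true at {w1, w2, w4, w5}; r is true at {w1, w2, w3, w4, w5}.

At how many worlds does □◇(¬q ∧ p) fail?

2

w1: successors {w5}; ◇(¬q ∧ p) there: w5:T. ✓
w2: successors {w5, w6}; ◇(¬q ∧ p) there: w5:T, w6:F. ✗
w3: successors {w1, w3, w4}; ◇(¬q ∧ p) there: w1:F, w3:T, w4:T. ✗
w4: successors {w2, w3, w4, w5}; ◇(¬q ∧ p) there: w2:T, w3:T, w4:T, w5:T. ✓
w5: successors {w3}; ◇(¬q ∧ p) there: w3:T. ✓
w6: successors {w5}; ◇(¬q ∧ p) there: w5:T. ✓
Satisfying worlds: {w1, w4, w5, w6}.
So □◇(¬q ∧ p) fails at the other 2 worlds.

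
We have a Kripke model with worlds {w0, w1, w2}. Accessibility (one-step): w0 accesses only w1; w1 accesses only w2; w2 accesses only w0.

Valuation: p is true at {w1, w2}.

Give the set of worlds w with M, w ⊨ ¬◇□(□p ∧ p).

{w0, w1}

w0: ◇□(□p ∧ p) is F. ✓
w1: ◇□(□p ∧ p) is F. ✓
w2: ◇□(□p ∧ p) is T. ✗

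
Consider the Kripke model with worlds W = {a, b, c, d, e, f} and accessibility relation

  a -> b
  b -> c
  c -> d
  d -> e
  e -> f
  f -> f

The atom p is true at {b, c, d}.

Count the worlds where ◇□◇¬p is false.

a: successors {b}; □◇¬p there: b:F. ✗
b: successors {c}; □◇¬p there: c:T. ✓
c: successors {d}; □◇¬p there: d:T. ✓
d: successors {e}; □◇¬p there: e:T. ✓
e: successors {f}; □◇¬p there: f:T. ✓
f: successors {f}; □◇¬p there: f:T. ✓
Satisfying worlds: {b, c, d, e, f}.
So ◇□◇¬p fails at the other 1 world.

1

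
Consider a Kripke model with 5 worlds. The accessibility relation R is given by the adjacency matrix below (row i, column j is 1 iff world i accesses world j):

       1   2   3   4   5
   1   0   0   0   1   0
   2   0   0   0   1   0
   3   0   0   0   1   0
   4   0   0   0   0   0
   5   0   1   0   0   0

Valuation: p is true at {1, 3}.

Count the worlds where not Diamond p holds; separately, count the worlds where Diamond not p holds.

5 and 4

For not Diamond p:
1: Diamond p is F. ✓
2: Diamond p is F. ✓
3: Diamond p is F. ✓
4: Diamond p is F. ✓
5: Diamond p is F. ✓
— 5 worlds.
For Diamond not p:
1: successors {4}; not p there: 4:T. ✓
2: successors {4}; not p there: 4:T. ✓
3: successors {4}; not p there: 4:T. ✓
4: no successors, so Diamond not p fails. ✗
5: successors {2}; not p there: 2:T. ✓
— 4 worlds.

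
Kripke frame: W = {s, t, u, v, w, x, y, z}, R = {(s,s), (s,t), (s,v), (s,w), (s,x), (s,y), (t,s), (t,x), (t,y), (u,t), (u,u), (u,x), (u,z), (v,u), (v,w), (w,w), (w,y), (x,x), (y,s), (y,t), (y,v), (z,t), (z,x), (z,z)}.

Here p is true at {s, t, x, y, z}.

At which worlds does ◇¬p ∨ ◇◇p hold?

s: ◇¬p is T, ◇◇p is T. ✓
t: ◇¬p is F, ◇◇p is T. ✓
u: ◇¬p is T, ◇◇p is T. ✓
v: ◇¬p is T, ◇◇p is T. ✓
w: ◇¬p is T, ◇◇p is T. ✓
x: ◇¬p is F, ◇◇p is T. ✓
y: ◇¬p is T, ◇◇p is T. ✓
z: ◇¬p is F, ◇◇p is T. ✓

{s, t, u, v, w, x, y, z}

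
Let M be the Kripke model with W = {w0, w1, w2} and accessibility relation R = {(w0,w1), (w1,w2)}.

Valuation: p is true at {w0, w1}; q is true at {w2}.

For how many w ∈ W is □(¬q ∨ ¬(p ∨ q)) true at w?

w0: successors {w1}; ¬q ∨ ¬(p ∨ q) there: w1:T. ✓
w1: successors {w2}; ¬q ∨ ¬(p ∨ q) there: w2:F. ✗
w2: no successors, so □(¬q ∨ ¬(p ∨ q)) holds vacuously. ✓
Satisfying worlds: {w0, w2}.

2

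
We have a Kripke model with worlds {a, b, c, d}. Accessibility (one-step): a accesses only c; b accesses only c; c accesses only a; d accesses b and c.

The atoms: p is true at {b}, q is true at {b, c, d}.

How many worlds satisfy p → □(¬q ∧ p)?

3

a: p is F, □(¬q ∧ p) is F. ✓
b: p is T, □(¬q ∧ p) is F. ✗
c: p is F, □(¬q ∧ p) is F. ✓
d: p is F, □(¬q ∧ p) is F. ✓
Satisfying worlds: {a, c, d}.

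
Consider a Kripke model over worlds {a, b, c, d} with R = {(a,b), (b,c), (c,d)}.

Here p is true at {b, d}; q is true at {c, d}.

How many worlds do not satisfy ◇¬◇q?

a: successors {b}; ¬◇q there: b:F. ✗
b: successors {c}; ¬◇q there: c:F. ✗
c: successors {d}; ¬◇q there: d:T. ✓
d: no successors, so ◇¬◇q fails. ✗
Satisfying worlds: {c}.
So ◇¬◇q fails at the other 3 worlds.

3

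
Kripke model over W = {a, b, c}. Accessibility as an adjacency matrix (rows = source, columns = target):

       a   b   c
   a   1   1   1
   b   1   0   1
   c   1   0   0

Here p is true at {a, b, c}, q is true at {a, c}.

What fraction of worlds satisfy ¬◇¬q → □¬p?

a: ¬◇¬q is F, □¬p is F. ✓
b: ¬◇¬q is T, □¬p is F. ✗
c: ¬◇¬q is T, □¬p is F. ✗
That's 1 of 3 worlds, so 1/3.

1/3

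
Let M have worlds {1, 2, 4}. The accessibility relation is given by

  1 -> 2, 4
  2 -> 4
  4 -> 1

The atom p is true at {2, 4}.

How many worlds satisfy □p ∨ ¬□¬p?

2

1: □p is T, ¬□¬p is T. ✓
2: □p is T, ¬□¬p is T. ✓
4: □p is F, ¬□¬p is F. ✗
Satisfying worlds: {1, 2}.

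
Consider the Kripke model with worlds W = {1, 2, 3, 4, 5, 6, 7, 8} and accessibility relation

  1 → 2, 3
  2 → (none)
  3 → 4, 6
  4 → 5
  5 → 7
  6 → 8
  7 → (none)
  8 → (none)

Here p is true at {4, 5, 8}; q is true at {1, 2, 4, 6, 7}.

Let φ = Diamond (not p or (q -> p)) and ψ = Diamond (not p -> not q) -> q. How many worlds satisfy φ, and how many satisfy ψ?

For Diamond (not p or (q -> p)):
1: successors {2, 3}; not p or (q -> p) there: 2:T, 3:T. ✓
2: no successors, so Diamond (not p or (q -> p)) fails. ✗
3: successors {4, 6}; not p or (q -> p) there: 4:T, 6:T. ✓
4: successors {5}; not p or (q -> p) there: 5:T. ✓
5: successors {7}; not p or (q -> p) there: 7:T. ✓
6: successors {8}; not p or (q -> p) there: 8:T. ✓
7: no successors, so Diamond (not p or (q -> p)) fails. ✗
8: no successors, so Diamond (not p or (q -> p)) fails. ✗
— 5 worlds.
For Diamond (not p -> not q) -> q:
1: Diamond (not p -> not q) is T, q is T. ✓
2: Diamond (not p -> not q) is F, q is T. ✓
3: Diamond (not p -> not q) is T, q is F. ✗
4: Diamond (not p -> not q) is T, q is T. ✓
5: Diamond (not p -> not q) is F, q is F. ✓
6: Diamond (not p -> not q) is T, q is T. ✓
7: Diamond (not p -> not q) is F, q is T. ✓
8: Diamond (not p -> not q) is F, q is F. ✓
— 7 worlds.

5 and 7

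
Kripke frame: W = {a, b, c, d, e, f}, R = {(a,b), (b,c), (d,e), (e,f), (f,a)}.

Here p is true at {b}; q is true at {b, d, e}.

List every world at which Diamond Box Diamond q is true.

{b, e}

a: successors {b}; Box Diamond q there: b:F. ✗
b: successors {c}; Box Diamond q there: c:T. ✓
c: no successors, so Diamond Box Diamond q fails. ✗
d: successors {e}; Box Diamond q there: e:F. ✗
e: successors {f}; Box Diamond q there: f:T. ✓
f: successors {a}; Box Diamond q there: a:F. ✗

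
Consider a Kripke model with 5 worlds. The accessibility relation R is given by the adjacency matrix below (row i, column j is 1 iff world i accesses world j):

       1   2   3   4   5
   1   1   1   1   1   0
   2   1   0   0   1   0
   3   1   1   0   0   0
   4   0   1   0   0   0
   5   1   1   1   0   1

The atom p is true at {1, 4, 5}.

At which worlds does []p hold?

1: successors {1, 2, 3, 4}; p there: 1:T, 2:F, 3:F, 4:T. ✗
2: successors {1, 4}; p there: 1:T, 4:T. ✓
3: successors {1, 2}; p there: 1:T, 2:F. ✗
4: successors {2}; p there: 2:F. ✗
5: successors {1, 2, 3, 5}; p there: 1:T, 2:F, 3:F, 5:T. ✗

{2}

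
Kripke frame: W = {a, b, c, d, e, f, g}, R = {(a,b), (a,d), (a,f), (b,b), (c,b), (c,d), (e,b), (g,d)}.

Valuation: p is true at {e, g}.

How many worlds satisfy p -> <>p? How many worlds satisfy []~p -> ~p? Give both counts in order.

5 and 5

For p -> <>p:
a: p is F, <>p is F. ✓
b: p is F, <>p is F. ✓
c: p is F, <>p is F. ✓
d: p is F, <>p is F. ✓
e: p is T, <>p is F. ✗
f: p is F, <>p is F. ✓
g: p is T, <>p is F. ✗
— 5 worlds.
For []~p -> ~p:
a: []~p is T, ~p is T. ✓
b: []~p is T, ~p is T. ✓
c: []~p is T, ~p is T. ✓
d: []~p is T, ~p is T. ✓
e: []~p is T, ~p is F. ✗
f: []~p is T, ~p is T. ✓
g: []~p is T, ~p is F. ✗
— 5 worlds.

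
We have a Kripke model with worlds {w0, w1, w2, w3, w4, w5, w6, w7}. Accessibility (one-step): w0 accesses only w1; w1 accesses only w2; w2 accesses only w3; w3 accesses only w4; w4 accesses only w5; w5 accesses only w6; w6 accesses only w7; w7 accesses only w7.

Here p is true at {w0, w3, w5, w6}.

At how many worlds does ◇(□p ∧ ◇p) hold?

w0: successors {w1}; □p ∧ ◇p there: w1:F. ✗
w1: successors {w2}; □p ∧ ◇p there: w2:T. ✓
w2: successors {w3}; □p ∧ ◇p there: w3:F. ✗
w3: successors {w4}; □p ∧ ◇p there: w4:T. ✓
w4: successors {w5}; □p ∧ ◇p there: w5:T. ✓
w5: successors {w6}; □p ∧ ◇p there: w6:F. ✗
w6: successors {w7}; □p ∧ ◇p there: w7:F. ✗
w7: successors {w7}; □p ∧ ◇p there: w7:F. ✗
Satisfying worlds: {w1, w3, w4}.

3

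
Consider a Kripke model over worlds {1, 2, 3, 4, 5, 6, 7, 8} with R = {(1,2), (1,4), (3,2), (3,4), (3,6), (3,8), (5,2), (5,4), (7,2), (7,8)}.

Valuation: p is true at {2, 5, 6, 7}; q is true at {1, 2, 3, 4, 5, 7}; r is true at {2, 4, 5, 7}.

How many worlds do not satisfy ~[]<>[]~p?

4

1: []<>[]~p is F. ✓
2: []<>[]~p is T. ✗
3: []<>[]~p is F. ✓
4: []<>[]~p is T. ✗
5: []<>[]~p is F. ✓
6: []<>[]~p is T. ✗
7: []<>[]~p is F. ✓
8: []<>[]~p is T. ✗
Satisfying worlds: {1, 3, 5, 7}.
So ~[]<>[]~p fails at the other 4 worlds.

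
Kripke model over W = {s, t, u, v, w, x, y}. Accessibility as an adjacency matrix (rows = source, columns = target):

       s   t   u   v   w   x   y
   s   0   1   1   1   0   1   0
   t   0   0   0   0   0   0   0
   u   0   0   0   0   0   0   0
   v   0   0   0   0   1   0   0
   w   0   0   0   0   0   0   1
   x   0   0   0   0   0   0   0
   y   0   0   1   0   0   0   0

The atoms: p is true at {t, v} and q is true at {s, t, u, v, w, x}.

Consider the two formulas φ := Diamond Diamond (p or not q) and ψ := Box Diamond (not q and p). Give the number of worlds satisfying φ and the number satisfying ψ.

1 and 3

For Diamond Diamond (p or not q):
s: successors {t, u, v, x}; Diamond (p or not q) there: t:F, u:F, v:F, x:F. ✗
t: no successors, so Diamond Diamond (p or not q) fails. ✗
u: no successors, so Diamond Diamond (p or not q) fails. ✗
v: successors {w}; Diamond (p or not q) there: w:T. ✓
w: successors {y}; Diamond (p or not q) there: y:F. ✗
x: no successors, so Diamond Diamond (p or not q) fails. ✗
y: successors {u}; Diamond (p or not q) there: u:F. ✗
— 1 world.
For Box Diamond (not q and p):
s: successors {t, u, v, x}; Diamond (not q and p) there: t:F, u:F, v:F, x:F. ✗
t: no successors, so Box Diamond (not q and p) holds vacuously. ✓
u: no successors, so Box Diamond (not q and p) holds vacuously. ✓
v: successors {w}; Diamond (not q and p) there: w:F. ✗
w: successors {y}; Diamond (not q and p) there: y:F. ✗
x: no successors, so Box Diamond (not q and p) holds vacuously. ✓
y: successors {u}; Diamond (not q and p) there: u:F. ✗
— 3 worlds.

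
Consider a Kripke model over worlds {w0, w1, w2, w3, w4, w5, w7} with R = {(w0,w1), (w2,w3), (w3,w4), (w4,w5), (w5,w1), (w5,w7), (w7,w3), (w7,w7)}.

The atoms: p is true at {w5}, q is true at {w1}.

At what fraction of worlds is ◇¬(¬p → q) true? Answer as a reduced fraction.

4/7

w0: successors {w1}; ¬(¬p → q) there: w1:F. ✗
w1: no successors, so ◇¬(¬p → q) fails. ✗
w2: successors {w3}; ¬(¬p → q) there: w3:T. ✓
w3: successors {w4}; ¬(¬p → q) there: w4:T. ✓
w4: successors {w5}; ¬(¬p → q) there: w5:F. ✗
w5: successors {w1, w7}; ¬(¬p → q) there: w1:F, w7:T. ✓
w7: successors {w3, w7}; ¬(¬p → q) there: w3:T, w7:T. ✓
That's 4 of 7 worlds, so 4/7.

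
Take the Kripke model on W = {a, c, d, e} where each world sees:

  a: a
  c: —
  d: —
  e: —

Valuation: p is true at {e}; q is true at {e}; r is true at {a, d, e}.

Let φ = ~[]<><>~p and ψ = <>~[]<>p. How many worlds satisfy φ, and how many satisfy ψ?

0 and 1

For ~[]<><>~p:
a: []<><>~p is T. ✗
c: []<><>~p is T. ✗
d: []<><>~p is T. ✗
e: []<><>~p is T. ✗
— 0 worlds.
For <>~[]<>p:
a: successors {a}; ~[]<>p there: a:T. ✓
c: no successors, so <>~[]<>p fails. ✗
d: no successors, so <>~[]<>p fails. ✗
e: no successors, so <>~[]<>p fails. ✗
— 1 world.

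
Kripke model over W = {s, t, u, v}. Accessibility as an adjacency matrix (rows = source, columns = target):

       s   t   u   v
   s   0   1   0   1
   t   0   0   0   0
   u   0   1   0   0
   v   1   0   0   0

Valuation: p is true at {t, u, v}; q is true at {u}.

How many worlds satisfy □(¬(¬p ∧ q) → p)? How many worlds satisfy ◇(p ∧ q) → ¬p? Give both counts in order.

For □(¬(¬p ∧ q) → p):
s: successors {t, v}; ¬(¬p ∧ q) → p there: t:T, v:T. ✓
t: no successors, so □(¬(¬p ∧ q) → p) holds vacuously. ✓
u: successors {t}; ¬(¬p ∧ q) → p there: t:T. ✓
v: successors {s}; ¬(¬p ∧ q) → p there: s:F. ✗
— 3 worlds.
For ◇(p ∧ q) → ¬p:
s: ◇(p ∧ q) is F, ¬p is T. ✓
t: ◇(p ∧ q) is F, ¬p is F. ✓
u: ◇(p ∧ q) is F, ¬p is F. ✓
v: ◇(p ∧ q) is F, ¬p is F. ✓
— 4 worlds.

3 and 4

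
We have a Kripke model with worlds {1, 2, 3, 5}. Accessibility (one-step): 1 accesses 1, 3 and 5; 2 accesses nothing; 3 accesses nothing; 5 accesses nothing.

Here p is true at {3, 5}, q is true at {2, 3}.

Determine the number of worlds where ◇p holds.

1: successors {1, 3, 5}; p there: 1:F, 3:T, 5:T. ✓
2: no successors, so ◇p fails. ✗
3: no successors, so ◇p fails. ✗
5: no successors, so ◇p fails. ✗
Satisfying worlds: {1}.

1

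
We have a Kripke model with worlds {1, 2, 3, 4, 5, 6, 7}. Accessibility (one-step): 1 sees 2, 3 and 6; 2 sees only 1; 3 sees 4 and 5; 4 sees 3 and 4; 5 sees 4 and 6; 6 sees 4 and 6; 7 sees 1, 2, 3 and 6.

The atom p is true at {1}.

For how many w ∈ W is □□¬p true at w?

1: successors {2, 3, 6}; □¬p there: 2:F, 3:T, 6:T. ✗
2: successors {1}; □¬p there: 1:T. ✓
3: successors {4, 5}; □¬p there: 4:T, 5:T. ✓
4: successors {3, 4}; □¬p there: 3:T, 4:T. ✓
5: successors {4, 6}; □¬p there: 4:T, 6:T. ✓
6: successors {4, 6}; □¬p there: 4:T, 6:T. ✓
7: successors {1, 2, 3, 6}; □¬p there: 1:T, 2:F, 3:T, 6:T. ✗
Satisfying worlds: {2, 3, 4, 5, 6}.

5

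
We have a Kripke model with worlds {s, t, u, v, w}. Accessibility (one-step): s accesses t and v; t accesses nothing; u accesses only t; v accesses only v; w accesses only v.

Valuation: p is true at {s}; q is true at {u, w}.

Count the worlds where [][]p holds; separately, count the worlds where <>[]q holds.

For [][]p:
s: successors {t, v}; []p there: t:T, v:F. ✗
t: no successors, so [][]p holds vacuously. ✓
u: successors {t}; []p there: t:T. ✓
v: successors {v}; []p there: v:F. ✗
w: successors {v}; []p there: v:F. ✗
— 2 worlds.
For <>[]q:
s: successors {t, v}; []q there: t:T, v:F. ✓
t: no successors, so <>[]q fails. ✗
u: successors {t}; []q there: t:T. ✓
v: successors {v}; []q there: v:F. ✗
w: successors {v}; []q there: v:F. ✗
— 2 worlds.

2 and 2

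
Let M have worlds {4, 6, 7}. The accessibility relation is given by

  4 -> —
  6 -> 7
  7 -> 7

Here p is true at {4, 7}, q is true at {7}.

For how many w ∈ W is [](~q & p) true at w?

4: no successors, so [](~q & p) holds vacuously. ✓
6: successors {7}; ~q & p there: 7:F. ✗
7: successors {7}; ~q & p there: 7:F. ✗
Satisfying worlds: {4}.

1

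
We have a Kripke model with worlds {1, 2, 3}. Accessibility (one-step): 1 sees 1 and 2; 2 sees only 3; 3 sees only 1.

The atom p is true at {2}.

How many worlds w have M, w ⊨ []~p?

1: successors {1, 2}; ~p there: 1:T, 2:F. ✗
2: successors {3}; ~p there: 3:T. ✓
3: successors {1}; ~p there: 1:T. ✓
Satisfying worlds: {2, 3}.

2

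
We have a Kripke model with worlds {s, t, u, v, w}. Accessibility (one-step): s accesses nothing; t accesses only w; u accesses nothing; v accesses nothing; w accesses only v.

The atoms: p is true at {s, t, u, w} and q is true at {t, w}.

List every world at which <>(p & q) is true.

{t}

s: no successors, so <>(p & q) fails. ✗
t: successors {w}; p & q there: w:T. ✓
u: no successors, so <>(p & q) fails. ✗
v: no successors, so <>(p & q) fails. ✗
w: successors {v}; p & q there: v:F. ✗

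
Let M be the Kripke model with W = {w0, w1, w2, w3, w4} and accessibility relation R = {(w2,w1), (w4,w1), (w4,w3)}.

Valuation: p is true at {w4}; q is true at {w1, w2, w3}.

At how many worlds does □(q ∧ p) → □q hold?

w0: □(q ∧ p) is T, □q is T. ✓
w1: □(q ∧ p) is T, □q is T. ✓
w2: □(q ∧ p) is F, □q is T. ✓
w3: □(q ∧ p) is T, □q is T. ✓
w4: □(q ∧ p) is F, □q is T. ✓
Satisfying worlds: {w0, w1, w2, w3, w4}.

5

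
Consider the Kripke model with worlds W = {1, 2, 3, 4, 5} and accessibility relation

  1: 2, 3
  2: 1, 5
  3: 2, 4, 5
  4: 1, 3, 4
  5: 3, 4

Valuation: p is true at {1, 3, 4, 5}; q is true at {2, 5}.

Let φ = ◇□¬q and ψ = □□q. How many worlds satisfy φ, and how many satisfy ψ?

For ◇□¬q:
1: successors {2, 3}; □¬q there: 2:F, 3:F. ✗
2: successors {1, 5}; □¬q there: 1:F, 5:T. ✓
3: successors {2, 4, 5}; □¬q there: 2:F, 4:T, 5:T. ✓
4: successors {1, 3, 4}; □¬q there: 1:F, 3:F, 4:T. ✓
5: successors {3, 4}; □¬q there: 3:F, 4:T. ✓
— 4 worlds.
For □□q:
1: successors {2, 3}; □q there: 2:F, 3:F. ✗
2: successors {1, 5}; □q there: 1:F, 5:F. ✗
3: successors {2, 4, 5}; □q there: 2:F, 4:F, 5:F. ✗
4: successors {1, 3, 4}; □q there: 1:F, 3:F, 4:F. ✗
5: successors {3, 4}; □q there: 3:F, 4:F. ✗
— 0 worlds.

4 and 0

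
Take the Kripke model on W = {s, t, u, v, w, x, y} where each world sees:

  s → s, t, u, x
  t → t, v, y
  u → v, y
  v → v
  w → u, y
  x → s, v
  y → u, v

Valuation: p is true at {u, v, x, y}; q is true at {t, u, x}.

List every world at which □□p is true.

s: successors {s, t, u, x}; □p there: s:F, t:F, u:T, x:F. ✗
t: successors {t, v, y}; □p there: t:F, v:T, y:T. ✗
u: successors {v, y}; □p there: v:T, y:T. ✓
v: successors {v}; □p there: v:T. ✓
w: successors {u, y}; □p there: u:T, y:T. ✓
x: successors {s, v}; □p there: s:F, v:T. ✗
y: successors {u, v}; □p there: u:T, v:T. ✓

{u, v, w, y}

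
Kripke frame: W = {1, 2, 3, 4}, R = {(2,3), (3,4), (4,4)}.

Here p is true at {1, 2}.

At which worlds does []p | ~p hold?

{1, 3, 4}

1: []p is T, ~p is F. ✓
2: []p is F, ~p is F. ✗
3: []p is F, ~p is T. ✓
4: []p is F, ~p is T. ✓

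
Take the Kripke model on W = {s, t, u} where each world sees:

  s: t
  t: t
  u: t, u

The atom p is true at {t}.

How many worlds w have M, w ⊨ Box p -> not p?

2

s: Box p is T, not p is T. ✓
t: Box p is T, not p is F. ✗
u: Box p is F, not p is T. ✓
Satisfying worlds: {s, u}.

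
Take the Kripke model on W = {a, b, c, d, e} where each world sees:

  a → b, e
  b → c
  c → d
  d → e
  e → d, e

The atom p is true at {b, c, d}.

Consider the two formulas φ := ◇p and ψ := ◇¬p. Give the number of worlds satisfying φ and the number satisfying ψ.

4 and 3

For ◇p:
a: successors {b, e}; p there: b:T, e:F. ✓
b: successors {c}; p there: c:T. ✓
c: successors {d}; p there: d:T. ✓
d: successors {e}; p there: e:F. ✗
e: successors {d, e}; p there: d:T, e:F. ✓
— 4 worlds.
For ◇¬p:
a: successors {b, e}; ¬p there: b:F, e:T. ✓
b: successors {c}; ¬p there: c:F. ✗
c: successors {d}; ¬p there: d:F. ✗
d: successors {e}; ¬p there: e:T. ✓
e: successors {d, e}; ¬p there: d:F, e:T. ✓
— 3 worlds.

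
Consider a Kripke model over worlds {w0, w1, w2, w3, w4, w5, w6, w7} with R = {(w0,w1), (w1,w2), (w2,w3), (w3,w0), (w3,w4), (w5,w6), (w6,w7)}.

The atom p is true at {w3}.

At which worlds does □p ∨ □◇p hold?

w0: □p is F, □◇p is F. ✗
w1: □p is F, □◇p is T. ✓
w2: □p is T, □◇p is F. ✓
w3: □p is F, □◇p is F. ✗
w4: □p is T, □◇p is T. ✓
w5: □p is F, □◇p is F. ✗
w6: □p is F, □◇p is F. ✗
w7: □p is T, □◇p is T. ✓

{w1, w2, w4, w7}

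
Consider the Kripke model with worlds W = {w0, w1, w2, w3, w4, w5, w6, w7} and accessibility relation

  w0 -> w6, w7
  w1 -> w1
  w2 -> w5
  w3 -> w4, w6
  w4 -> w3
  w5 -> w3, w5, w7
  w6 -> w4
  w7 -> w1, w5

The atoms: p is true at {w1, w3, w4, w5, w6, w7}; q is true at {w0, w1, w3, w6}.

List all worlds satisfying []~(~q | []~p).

{w1, w4}

w0: successors {w6, w7}; ~(~q | []~p) there: w6:T, w7:F. ✗
w1: successors {w1}; ~(~q | []~p) there: w1:T. ✓
w2: successors {w5}; ~(~q | []~p) there: w5:F. ✗
w3: successors {w4, w6}; ~(~q | []~p) there: w4:F, w6:T. ✗
w4: successors {w3}; ~(~q | []~p) there: w3:T. ✓
w5: successors {w3, w5, w7}; ~(~q | []~p) there: w3:T, w5:F, w7:F. ✗
w6: successors {w4}; ~(~q | []~p) there: w4:F. ✗
w7: successors {w1, w5}; ~(~q | []~p) there: w1:T, w5:F. ✗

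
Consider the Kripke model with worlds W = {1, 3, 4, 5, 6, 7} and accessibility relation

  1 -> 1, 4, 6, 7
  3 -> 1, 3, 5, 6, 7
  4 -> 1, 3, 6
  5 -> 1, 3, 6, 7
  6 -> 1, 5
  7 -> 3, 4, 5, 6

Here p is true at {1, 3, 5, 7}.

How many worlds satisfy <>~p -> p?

1: <>~p is T, p is T. ✓
3: <>~p is T, p is T. ✓
4: <>~p is T, p is F. ✗
5: <>~p is T, p is T. ✓
6: <>~p is F, p is F. ✓
7: <>~p is T, p is T. ✓
Satisfying worlds: {1, 3, 5, 6, 7}.

5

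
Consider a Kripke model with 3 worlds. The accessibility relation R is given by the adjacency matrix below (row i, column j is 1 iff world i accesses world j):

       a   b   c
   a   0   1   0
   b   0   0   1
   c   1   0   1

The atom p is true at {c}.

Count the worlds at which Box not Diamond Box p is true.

a: successors {b}; not Diamond Box p there: b:T. ✓
b: successors {c}; not Diamond Box p there: c:T. ✓
c: successors {a, c}; not Diamond Box p there: a:F, c:T. ✗
Satisfying worlds: {a, b}.

2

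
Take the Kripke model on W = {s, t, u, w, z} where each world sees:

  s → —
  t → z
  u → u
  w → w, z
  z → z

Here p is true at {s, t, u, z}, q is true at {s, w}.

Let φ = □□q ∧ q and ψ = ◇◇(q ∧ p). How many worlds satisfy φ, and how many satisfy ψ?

For □□q ∧ q:
s: □□q is T, q is T. ✓
t: □□q is F, q is F. ✗
u: □□q is F, q is F. ✗
w: □□q is F, q is T. ✗
z: □□q is F, q is F. ✗
— 1 world.
For ◇◇(q ∧ p):
s: no successors, so ◇◇(q ∧ p) fails. ✗
t: successors {z}; ◇(q ∧ p) there: z:F. ✗
u: successors {u}; ◇(q ∧ p) there: u:F. ✗
w: successors {w, z}; ◇(q ∧ p) there: w:F, z:F. ✗
z: successors {z}; ◇(q ∧ p) there: z:F. ✗
— 0 worlds.

1 and 0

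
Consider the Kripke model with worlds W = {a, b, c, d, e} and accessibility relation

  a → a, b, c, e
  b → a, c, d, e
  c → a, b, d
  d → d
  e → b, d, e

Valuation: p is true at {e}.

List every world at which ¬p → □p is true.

{e}

a: ¬p is T, □p is F. ✗
b: ¬p is T, □p is F. ✗
c: ¬p is T, □p is F. ✗
d: ¬p is T, □p is F. ✗
e: ¬p is F, □p is F. ✓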